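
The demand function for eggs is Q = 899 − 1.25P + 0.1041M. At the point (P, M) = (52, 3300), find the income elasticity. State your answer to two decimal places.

0.29

At P = 52, M = 3300: Q = 1177.530.
Holding P constant, ∂Q/∂M = 0.1041.
η_M = (∂Q/∂M)·(M/Q) = 0.1041 × (3300/1177.530) = 0.29.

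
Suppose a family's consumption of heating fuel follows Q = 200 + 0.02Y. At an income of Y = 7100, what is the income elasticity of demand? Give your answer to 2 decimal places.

0.42

At Y = 7100: Q = 342.000.
dQ/dY = 0.02.
η = (dQ/dY)·(Y/Q) = 0.02 × (7100/342.000) = 0.42.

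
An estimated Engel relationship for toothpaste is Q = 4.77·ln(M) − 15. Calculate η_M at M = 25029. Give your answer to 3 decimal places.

At M = 25029: Q = 33.310.
dQ/dM = 4.77/M = 0.000190579 at this income.
η = (dQ/dM)·(M/Q) = 0.000190579 × (25029/33.310) = 0.143.

0.143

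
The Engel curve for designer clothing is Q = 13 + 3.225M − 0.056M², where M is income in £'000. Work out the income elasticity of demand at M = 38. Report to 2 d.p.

-0.72

At M = 38: Q = 54.6860.
dQ/dM = 3.225 − 0.112M = -1.03100.
η = (dQ/dM)·(M/Q) = -1.03100 × (38/54.6860) = -0.72.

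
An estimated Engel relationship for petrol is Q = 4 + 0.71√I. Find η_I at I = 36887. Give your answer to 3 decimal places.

0.486

At I = 36887: Q = 140.363.
dQ/dI = 0.71/(2√I) = 0.00184838 at this income.
η = (dQ/dI)·(I/Q) = 0.00184838 × (36887/140.363) = 0.486.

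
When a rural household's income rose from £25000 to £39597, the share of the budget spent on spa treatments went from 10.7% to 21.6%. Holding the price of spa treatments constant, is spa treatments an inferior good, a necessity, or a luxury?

luxury

The budget share rises as income rises, so η > 1.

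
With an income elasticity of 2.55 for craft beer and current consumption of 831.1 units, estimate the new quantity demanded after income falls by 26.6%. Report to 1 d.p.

267.4

%ΔQ ≈ η × %ΔI = 2.55 × (-26.6%) = -67.83%.
New Q ≈ 831.1 × (1 − 0.6783) = 267.4.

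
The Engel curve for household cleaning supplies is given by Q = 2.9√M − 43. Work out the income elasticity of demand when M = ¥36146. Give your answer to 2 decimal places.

0.54

At M = 36146: Q = 508.351.
dQ/dM = 2.9/(2√M) = 0.00762672 at this income.
η = (dQ/dM)·(M/Q) = 0.00762672 × (36146/508.351) = 0.54.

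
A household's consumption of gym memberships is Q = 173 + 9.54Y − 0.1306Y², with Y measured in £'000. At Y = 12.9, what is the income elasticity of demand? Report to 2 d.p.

At Y = 12.9: Q = 274.3329.
dQ/dY = 9.54 − 0.2612Y = 6.17052.
η = (dQ/dY)·(Y/Q) = 6.17052 × (12.9/274.3329) = 0.29.

0.29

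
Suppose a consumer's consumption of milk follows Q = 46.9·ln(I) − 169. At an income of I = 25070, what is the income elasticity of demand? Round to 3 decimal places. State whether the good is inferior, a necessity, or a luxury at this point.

0.153 (necessity)

At I = 25070: Q = 306.070.
dQ/dI = 46.9/I = 0.00187076 at this income.
η = (dQ/dI)·(I/Q) = 0.00187076 × (25070/306.070) = 0.153.
Since 0 < η < 1, the good is a necessity.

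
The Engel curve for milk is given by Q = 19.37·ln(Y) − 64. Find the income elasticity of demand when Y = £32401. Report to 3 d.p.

0.141

At Y = 32401: Q = 137.176.
dQ/dY = 19.37/Y = 0.000597821 at this income.
η = (dQ/dY)·(Y/Q) = 0.000597821 × (32401/137.176) = 0.141.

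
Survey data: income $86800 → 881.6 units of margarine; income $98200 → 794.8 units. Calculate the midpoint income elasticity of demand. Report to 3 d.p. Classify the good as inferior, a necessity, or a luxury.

ΔQ = 794.8 − 881.6 = -86.8; midpoint Q̄ = (881.6 + 794.8)/2 = 838.2.
ΔI = 98200 − 86800 = 11400; midpoint Ī = (86800 + 98200)/2 = 92500.
η = (ΔQ/Q̄) ÷ (ΔI/Ī) = (-86.8/838.2) ÷ (11400/92500) = -0.840.
η < 0 ⇒ inferior good.

-0.840 (inferior good)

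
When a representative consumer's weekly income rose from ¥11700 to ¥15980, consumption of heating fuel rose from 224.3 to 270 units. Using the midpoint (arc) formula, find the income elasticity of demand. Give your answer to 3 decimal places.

ΔQ = 270 − 224.3 = 45.7; midpoint Q̄ = (224.3 + 270)/2 = 247.15.
ΔI = 15980 − 11700 = 4280; midpoint Ī = (11700 + 15980)/2 = 13840.
η = (ΔQ/Q̄) ÷ (ΔI/Ī) = (45.7/247.15) ÷ (4280/13840) = 0.598.

0.598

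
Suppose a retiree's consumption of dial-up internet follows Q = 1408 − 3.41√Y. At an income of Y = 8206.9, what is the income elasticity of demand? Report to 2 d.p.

At Y = 8206.9: Q = 1099.081.
dQ/dY = -3.41/(2√Y) = -0.0188207 at this income.
η = (dQ/dY)·(Y/Q) = -0.0188207 × (8206.9/1099.081) = -0.14.

-0.14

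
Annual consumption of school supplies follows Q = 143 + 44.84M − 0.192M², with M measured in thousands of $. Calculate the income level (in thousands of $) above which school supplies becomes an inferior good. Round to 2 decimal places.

116.77

dQ/dM = 44.84 − 0.384M.
The good is inferior where dQ/dM < 0. Setting dQ/dM = 0 gives M = 44.84 / 0.384 = 116.77.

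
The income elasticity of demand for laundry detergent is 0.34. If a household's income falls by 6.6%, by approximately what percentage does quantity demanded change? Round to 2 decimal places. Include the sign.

-2.24%

%ΔQ ≈ η × %ΔI = 0.34 × (-6.6%) = -2.24%.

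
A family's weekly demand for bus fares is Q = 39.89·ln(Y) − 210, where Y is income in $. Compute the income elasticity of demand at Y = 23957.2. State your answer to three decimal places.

0.207

At Y = 23957.2: Q = 192.252.
dQ/dY = 39.89/Y = 0.00166505 at this income.
η = (dQ/dY)·(Y/Q) = 0.00166505 × (23957.2/192.252) = 0.207.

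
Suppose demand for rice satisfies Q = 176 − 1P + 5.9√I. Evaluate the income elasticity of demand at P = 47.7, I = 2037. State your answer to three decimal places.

0.337

At P = 47.7, I = 2037: Q = 394.586.
Holding P constant, ∂Q/∂I = 5.9/(2√I) = 0.0653622.
η_I = (∂Q/∂I)·(I/Q) = 0.0653622 × (2037/394.586) = 0.337.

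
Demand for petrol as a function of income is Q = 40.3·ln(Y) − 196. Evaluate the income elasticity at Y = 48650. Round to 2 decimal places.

0.17

At Y = 48650: Q = 238.934.
dQ/dY = 40.3/Y = 0.000828366 at this income.
η = (dQ/dY)·(Y/Q) = 0.000828366 × (48650/238.934) = 0.17.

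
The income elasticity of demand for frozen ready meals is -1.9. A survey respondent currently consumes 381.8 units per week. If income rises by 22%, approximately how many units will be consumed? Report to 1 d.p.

222.2

%ΔQ ≈ η × %ΔI = -1.9 × 22% = -41.8%.
New Q ≈ 381.8 × (1 − 0.418) = 222.2.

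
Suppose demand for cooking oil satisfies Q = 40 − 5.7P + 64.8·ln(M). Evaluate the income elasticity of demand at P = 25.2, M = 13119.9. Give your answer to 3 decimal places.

At P = 25.2, M = 13119.9: Q = 510.786.
Holding P constant, ∂Q/∂M = 64.8/M = 0.00493906.
η_M = (∂Q/∂M)·(M/Q) = 0.00493906 × (13119.9/510.786) = 0.127.

0.127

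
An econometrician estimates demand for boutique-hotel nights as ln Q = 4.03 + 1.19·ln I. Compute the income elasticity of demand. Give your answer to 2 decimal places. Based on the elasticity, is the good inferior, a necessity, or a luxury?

In a log-linear demand, the coefficient on ln I is the income elasticity.
So η = 1.19.
η > 1 ⇒ luxury.

1.19 (luxury)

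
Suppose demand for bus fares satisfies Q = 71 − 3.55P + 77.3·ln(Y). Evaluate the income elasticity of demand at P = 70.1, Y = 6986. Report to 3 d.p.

At P = 70.1, Y = 6986: Q = 506.379.
Holding P constant, ∂Q/∂Y = 77.3/Y = 0.011065.
η_Y = (∂Q/∂Y)·(Y/Q) = 0.011065 × (6986/506.379) = 0.153.

0.153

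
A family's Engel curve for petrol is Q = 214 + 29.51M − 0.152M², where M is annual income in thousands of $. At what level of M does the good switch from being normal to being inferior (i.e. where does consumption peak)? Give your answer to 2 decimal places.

97.07

dQ/dM = 29.51 − 0.304M.
The good is inferior where dQ/dM < 0. Setting dQ/dM = 0 gives M = 29.51 / 0.304 = 97.07.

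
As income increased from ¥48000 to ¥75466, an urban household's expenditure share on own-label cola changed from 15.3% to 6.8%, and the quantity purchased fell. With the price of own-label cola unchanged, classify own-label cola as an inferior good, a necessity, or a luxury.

inferior good

Quantity demanded falls as income rises, so η < 0.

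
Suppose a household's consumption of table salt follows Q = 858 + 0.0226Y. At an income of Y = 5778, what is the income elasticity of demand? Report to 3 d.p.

0.132

At Y = 5778: Q = 988.583.
dQ/dY = 0.0226.
η = (dQ/dY)·(Y/Q) = 0.0226 × (5778/988.583) = 0.132.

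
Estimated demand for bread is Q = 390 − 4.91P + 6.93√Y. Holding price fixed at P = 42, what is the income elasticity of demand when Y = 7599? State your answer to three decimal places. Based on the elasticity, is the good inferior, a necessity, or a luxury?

At P = 42, Y = 7599: Q = 787.884.
Holding P constant, ∂Q/∂Y = 6.93/(2√Y) = 0.0397489.
η_Y = (∂Q/∂Y)·(Y/Q) = 0.0397489 × (7599/787.884) = 0.383.
Since 0 < η < 1, this is a necessity.

0.383 (necessity)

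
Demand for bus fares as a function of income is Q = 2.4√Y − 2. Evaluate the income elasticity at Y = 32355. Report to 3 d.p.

0.502

At Y = 32355: Q = 429.700.
dQ/dY = 2.4/(2√Y) = 0.0066713 at this income.
η = (dQ/dY)·(Y/Q) = 0.0066713 × (32355/429.700) = 0.502.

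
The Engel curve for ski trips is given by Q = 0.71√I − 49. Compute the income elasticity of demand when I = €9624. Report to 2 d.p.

1.69

At I = 9624: Q = 20.652.
dQ/dI = 0.71/(2√I) = 0.00361868 at this income.
η = (dQ/dI)·(I/Q) = 0.00361868 × (9624/20.652) = 1.69.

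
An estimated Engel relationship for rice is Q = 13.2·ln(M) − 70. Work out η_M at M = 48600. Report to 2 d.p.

At M = 48600: Q = 72.446.
dQ/dM = 13.2/M = 0.000271605 at this income.
η = (dQ/dM)·(M/Q) = 0.000271605 × (48600/72.446) = 0.18.

0.18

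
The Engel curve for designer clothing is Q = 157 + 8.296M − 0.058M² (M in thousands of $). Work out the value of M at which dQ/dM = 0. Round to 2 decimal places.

dQ/dM = 8.296 − 0.116M.
The good is inferior where dQ/dM < 0. Setting dQ/dM = 0 gives M = 8.296 / 0.116 = 71.52.

71.52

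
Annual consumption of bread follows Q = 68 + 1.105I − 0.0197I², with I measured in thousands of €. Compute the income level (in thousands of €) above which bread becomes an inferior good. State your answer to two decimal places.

28.05

dQ/dI = 1.105 − 0.0394I.
The good is inferior where dQ/dI < 0. Setting dQ/dI = 0 gives I = 1.105 / 0.0394 = 28.05.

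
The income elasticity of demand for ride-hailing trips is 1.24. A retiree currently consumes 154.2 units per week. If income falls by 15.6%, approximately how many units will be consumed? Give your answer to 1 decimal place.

%ΔQ ≈ η × %ΔI = 1.24 × (-15.6%) = -19.344%.
New Q ≈ 154.2 × (1 − 0.19344) = 124.4.

124.4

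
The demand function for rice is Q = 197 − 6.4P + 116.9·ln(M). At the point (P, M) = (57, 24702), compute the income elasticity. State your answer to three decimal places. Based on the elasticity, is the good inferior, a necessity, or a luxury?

At P = 57, M = 24702: Q = 1014.601.
Holding P constant, ∂Q/∂M = 116.9/M = 0.00473241.
η_M = (∂Q/∂M)·(M/Q) = 0.00473241 × (24702/1014.601) = 0.115.
Since 0 < η < 1, this is a necessity.

0.115 (necessity)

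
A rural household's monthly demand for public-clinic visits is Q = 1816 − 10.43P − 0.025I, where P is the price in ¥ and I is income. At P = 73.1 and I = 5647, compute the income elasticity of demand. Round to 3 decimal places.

At P = 73.1, I = 5647: Q = 912.392.
Holding P constant, ∂Q/∂I = −0.025.
η_I = (∂Q/∂I)·(I/Q) = -0.025 × (5647/912.392) = -0.155.

-0.155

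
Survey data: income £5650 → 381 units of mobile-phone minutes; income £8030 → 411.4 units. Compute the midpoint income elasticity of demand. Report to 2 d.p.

0.22

ΔQ = 411.4 − 381 = 30.4; midpoint Q̄ = (381 + 411.4)/2 = 396.2.
ΔI = 8030 − 5650 = 2380; midpoint Ī = (5650 + 8030)/2 = 6840.
η = (ΔQ/Q̄) ÷ (ΔI/Ī) = (30.4/396.2) ÷ (2380/6840) = 0.22.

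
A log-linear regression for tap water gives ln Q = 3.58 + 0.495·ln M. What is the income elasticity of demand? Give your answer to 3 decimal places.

In a log-linear demand, the coefficient on ln M is the income elasticity.
So η = 0.495.

0.495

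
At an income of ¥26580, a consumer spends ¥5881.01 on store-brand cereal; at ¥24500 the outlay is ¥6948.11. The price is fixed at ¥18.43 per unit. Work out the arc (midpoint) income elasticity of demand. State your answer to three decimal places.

-2.043

With a constant price, Q₁ = 5881.01/18.43 = 319.100 and Q₂ = 6948.11/18.43 = 377.000 (equivalently, work directly with expenditure since P cancels).
Midpoint %ΔQ = (6948.11 − 5881.01)/6414.56 = 0.16636; midpoint %ΔI = (24500 − 26580)/25540 = -0.08144.
η = 0.16636 / -0.08144 = -2.043.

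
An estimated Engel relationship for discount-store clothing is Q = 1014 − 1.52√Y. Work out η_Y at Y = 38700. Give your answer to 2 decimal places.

At Y = 38700: Q = 714.981.
dQ/dY = -1.52/(2√Y) = -0.0038633 at this income.
η = (dQ/dY)·(Y/Q) = -0.0038633 × (38700/714.981) = -0.21.

-0.21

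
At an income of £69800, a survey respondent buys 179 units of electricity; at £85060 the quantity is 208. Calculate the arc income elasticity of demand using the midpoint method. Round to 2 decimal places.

ΔQ = 208 − 179 = 29; midpoint Q̄ = (179 + 208)/2 = 193.5.
ΔI = 85060 − 69800 = 15260; midpoint Ī = (69800 + 85060)/2 = 77430.
η = (ΔQ/Q̄) ÷ (ΔI/Ī) = (29/193.5) ÷ (15260/77430) = 0.76.

0.76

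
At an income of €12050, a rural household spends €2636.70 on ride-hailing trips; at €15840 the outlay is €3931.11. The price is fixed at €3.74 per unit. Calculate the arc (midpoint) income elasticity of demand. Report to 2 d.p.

With a constant price, Q₁ = 2636.70/3.74 = 705.000 and Q₂ = 3931.11/3.74 = 1051.099 (equivalently, work directly with expenditure since P cancels).
Midpoint %ΔQ = (3931.11 − 2636.70)/3283.91 = 0.39417; midpoint %ΔI = (15840 − 12050)/13945 = 0.27178.
η = 0.39417 / 0.27178 = 1.45.

1.45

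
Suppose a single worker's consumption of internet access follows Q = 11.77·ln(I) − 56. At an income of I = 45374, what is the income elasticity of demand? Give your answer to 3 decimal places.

At I = 45374: Q = 70.206.
dQ/dI = 11.77/I = 0.0002594 at this income.
η = (dQ/dI)·(I/Q) = 0.0002594 × (45374/70.206) = 0.168.

0.168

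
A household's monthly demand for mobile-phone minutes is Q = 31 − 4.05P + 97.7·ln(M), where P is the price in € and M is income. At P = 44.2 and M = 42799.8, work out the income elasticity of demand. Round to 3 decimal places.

At P = 44.2, M = 42799.8: Q = 893.891.
Holding P constant, ∂Q/∂M = 97.7/M = 0.00228272.
η_M = (∂Q/∂M)·(M/Q) = 0.00228272 × (42799.8/893.891) = 0.109.

0.109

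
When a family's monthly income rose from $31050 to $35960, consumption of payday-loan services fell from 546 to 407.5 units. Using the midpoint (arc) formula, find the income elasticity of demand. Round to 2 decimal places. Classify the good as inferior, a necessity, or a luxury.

ΔQ = 407.5 − 546 = -138.5; midpoint Q̄ = (546 + 407.5)/2 = 476.75.
ΔI = 35960 − 31050 = 4910; midpoint Ī = (31050 + 35960)/2 = 33505.
η = (ΔQ/Q̄) ÷ (ΔI/Ī) = (-138.5/476.75) ÷ (4910/33505) = -1.98.
η < 0 ⇒ inferior good.

-1.98 (inferior good)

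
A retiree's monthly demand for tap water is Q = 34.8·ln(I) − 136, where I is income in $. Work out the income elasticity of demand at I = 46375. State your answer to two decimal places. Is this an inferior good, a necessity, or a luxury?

At I = 46375: Q = 237.909.
dQ/dI = 34.8/I = 0.000750404 at this income.
η = (dQ/dI)·(I/Q) = 0.000750404 × (46375/237.909) = 0.15.
Since 0 < η < 1, the good is a necessity.

0.15 (necessity)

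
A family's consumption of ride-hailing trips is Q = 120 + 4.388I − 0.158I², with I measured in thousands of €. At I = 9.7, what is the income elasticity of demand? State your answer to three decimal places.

At I = 9.7: Q = 147.6974.
dQ/dI = 4.388 − 0.316I = 1.32280.
η = (dQ/dI)·(I/Q) = 1.32280 × (9.7/147.6974) = 0.087.

0.087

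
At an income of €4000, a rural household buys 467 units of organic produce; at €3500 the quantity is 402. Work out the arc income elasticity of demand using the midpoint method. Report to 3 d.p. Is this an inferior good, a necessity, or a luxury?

ΔQ = 402 − 467 = -65; midpoint Q̄ = (467 + 402)/2 = 434.5.
ΔI = 3500 − 4000 = -500; midpoint Ī = (4000 + 3500)/2 = 3750.
η = (ΔQ/Q̄) ÷ (ΔI/Ī) = (-65/434.5) ÷ (-500/3750) = 1.122.
η > 1 ⇒ luxury.

1.122 (luxury)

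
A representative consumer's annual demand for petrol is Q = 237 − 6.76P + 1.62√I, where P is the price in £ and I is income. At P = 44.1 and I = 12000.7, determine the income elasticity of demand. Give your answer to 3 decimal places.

0.763

At P = 44.1, I = 12000.7: Q = 116.351.
Holding P constant, ∂Q/∂I = 1.62/(2√I) = 0.00739404.
η_I = (∂Q/∂I)·(I/Q) = 0.00739404 × (12000.7/116.351) = 0.763.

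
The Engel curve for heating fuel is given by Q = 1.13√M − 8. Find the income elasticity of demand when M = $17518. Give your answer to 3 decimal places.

0.528

At M = 17518: Q = 141.562.
dQ/dM = 1.13/(2√M) = 0.0042688 at this income.
η = (dQ/dM)·(M/Q) = 0.0042688 × (17518/141.562) = 0.528.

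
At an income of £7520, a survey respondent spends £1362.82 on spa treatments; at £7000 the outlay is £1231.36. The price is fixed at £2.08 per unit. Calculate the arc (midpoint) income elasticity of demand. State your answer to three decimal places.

With a constant price, Q₁ = 1362.82/2.08 = 655.202 and Q₂ = 1231.36/2.08 = 592.000 (equivalently, work directly with expenditure since P cancels).
Midpoint %ΔQ = (1231.36 − 1362.82)/1297.09 = -0.10135; midpoint %ΔI = (7000 − 7520)/7260 = -0.07163.
η = -0.10135 / -0.07163 = 1.415.

1.415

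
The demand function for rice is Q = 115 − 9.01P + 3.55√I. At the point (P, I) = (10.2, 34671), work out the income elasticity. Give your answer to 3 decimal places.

At P = 10.2, I = 34671: Q = 684.113.
Holding P constant, ∂Q/∂I = 3.55/(2√I) = 0.00953268.
η_I = (∂Q/∂I)·(I/Q) = 0.00953268 × (34671/684.113) = 0.483.

0.483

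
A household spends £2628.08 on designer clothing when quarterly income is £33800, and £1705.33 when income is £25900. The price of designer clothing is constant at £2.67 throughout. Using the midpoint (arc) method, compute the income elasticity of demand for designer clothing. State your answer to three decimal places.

With a constant price, Q₁ = 2628.08/2.67 = 984.300 and Q₂ = 1705.33/2.67 = 638.700 (equivalently, work directly with expenditure since P cancels).
Midpoint %ΔQ = (1705.33 − 2628.08)/2166.71 = -0.42588; midpoint %ΔI = (25900 − 33800)/29850 = -0.26466.
η = -0.42588 / -0.26466 = 1.609.

1.609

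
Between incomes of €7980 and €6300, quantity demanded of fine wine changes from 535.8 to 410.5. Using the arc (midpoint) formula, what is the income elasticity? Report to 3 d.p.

ΔQ = 410.5 − 535.8 = -125.3; midpoint Q̄ = (535.8 + 410.5)/2 = 473.15.
ΔI = 6300 − 7980 = -1680; midpoint Ī = (7980 + 6300)/2 = 7140.
η = (ΔQ/Q̄) ÷ (ΔI/Ī) = (-125.3/473.15) ÷ (-1680/7140) = 1.125.

1.125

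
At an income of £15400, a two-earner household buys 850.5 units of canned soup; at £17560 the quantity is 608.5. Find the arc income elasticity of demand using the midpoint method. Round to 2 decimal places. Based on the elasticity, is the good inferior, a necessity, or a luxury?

-2.53 (inferior good)

ΔQ = 608.5 − 850.5 = -242; midpoint Q̄ = (850.5 + 608.5)/2 = 729.5.
ΔI = 17560 − 15400 = 2160; midpoint Ī = (15400 + 17560)/2 = 16480.
η = (ΔQ/Q̄) ÷ (ΔI/Ī) = (-242/729.5) ÷ (2160/16480) = -2.53.
η < 0 ⇒ inferior good.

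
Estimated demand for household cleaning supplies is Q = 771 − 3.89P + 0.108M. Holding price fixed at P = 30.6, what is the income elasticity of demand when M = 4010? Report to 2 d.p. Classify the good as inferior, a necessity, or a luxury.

0.40 (necessity)

At P = 30.6, M = 4010: Q = 1085.046.
Holding P constant, ∂Q/∂M = 0.108.
η_M = (∂Q/∂M)·(M/Q) = 0.108 × (4010/1085.046) = 0.40.
Since 0 < η < 1, this is a necessity.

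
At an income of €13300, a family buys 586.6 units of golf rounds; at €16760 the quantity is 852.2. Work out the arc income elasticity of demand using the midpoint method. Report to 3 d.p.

ΔQ = 852.2 − 586.6 = 265.6; midpoint Q̄ = (586.6 + 852.2)/2 = 719.4.
ΔI = 16760 − 13300 = 3460; midpoint Ī = (13300 + 16760)/2 = 15030.
η = (ΔQ/Q̄) ÷ (ΔI/Ī) = (265.6/719.4) ÷ (3460/15030) = 1.604.

1.604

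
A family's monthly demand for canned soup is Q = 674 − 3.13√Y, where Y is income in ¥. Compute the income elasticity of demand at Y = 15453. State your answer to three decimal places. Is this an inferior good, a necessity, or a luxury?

-0.683 (inferior good)

At Y = 15453: Q = 284.909.
dQ/dY = -3.13/(2√Y) = -0.0125895 at this income.
η = (dQ/dY)·(Y/Q) = -0.0125895 × (15453/284.909) = -0.683.
Since η < 0, the good is an inferior good.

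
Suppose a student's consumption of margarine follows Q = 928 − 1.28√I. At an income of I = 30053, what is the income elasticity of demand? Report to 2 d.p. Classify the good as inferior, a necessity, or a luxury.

-0.16 (inferior good)

At I = 30053: Q = 706.102.
dQ/dI = -1.28/(2√I) = -0.00369178 at this income.
η = (dQ/dI)·(I/Q) = -0.00369178 × (30053/706.102) = -0.16.
Since η < 0, the good is an inferior good.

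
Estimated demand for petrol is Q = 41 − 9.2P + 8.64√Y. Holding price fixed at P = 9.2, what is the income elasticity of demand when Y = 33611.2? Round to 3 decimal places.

0.514

At P = 9.2, Y = 33611.2: Q = 1540.362.
Holding P constant, ∂Q/∂Y = 8.64/(2√Y) = 0.0235636.
η_Y = (∂Q/∂Y)·(Y/Q) = 0.0235636 × (33611.2/1540.362) = 0.514.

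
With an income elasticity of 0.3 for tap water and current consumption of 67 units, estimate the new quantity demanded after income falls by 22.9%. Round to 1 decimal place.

%ΔQ ≈ η × %ΔI = 0.3 × (-22.9%) = -6.87%.
New Q ≈ 67 × (1 − 0.0687) = 62.4.

62.4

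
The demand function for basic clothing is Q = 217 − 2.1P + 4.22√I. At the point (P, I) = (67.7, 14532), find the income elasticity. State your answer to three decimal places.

At P = 67.7, I = 14532: Q = 583.546.
Holding P constant, ∂Q/∂I = 4.22/(2√I) = 0.0175033.
η_I = (∂Q/∂I)·(I/Q) = 0.0175033 × (14532/583.546) = 0.436.

0.436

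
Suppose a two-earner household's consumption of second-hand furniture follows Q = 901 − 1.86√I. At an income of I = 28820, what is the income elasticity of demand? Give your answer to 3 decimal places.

At I = 28820: Q = 585.238.
dQ/dI = -1.86/(2√I) = -0.00547818 at this income.
η = (dQ/dI)·(I/Q) = -0.00547818 × (28820/585.238) = -0.270.

-0.270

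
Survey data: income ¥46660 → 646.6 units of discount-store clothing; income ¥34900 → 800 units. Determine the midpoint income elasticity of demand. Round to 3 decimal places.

-0.735

ΔQ = 800 − 646.6 = 153.4; midpoint Q̄ = (646.6 + 800)/2 = 723.3.
ΔI = 34900 − 46660 = -11760; midpoint Ī = (46660 + 34900)/2 = 40780.
η = (ΔQ/Q̄) ÷ (ΔI/Ī) = (153.4/723.3) ÷ (-11760/40780) = -0.735.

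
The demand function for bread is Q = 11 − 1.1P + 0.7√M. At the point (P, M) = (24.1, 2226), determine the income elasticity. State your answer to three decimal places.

0.943

At P = 24.1, M = 2226: Q = 17.516.
Holding P constant, ∂Q/∂M = 0.7/(2√M) = 0.00741832.
η_M = (∂Q/∂M)·(M/Q) = 0.00741832 × (2226/17.516) = 0.943.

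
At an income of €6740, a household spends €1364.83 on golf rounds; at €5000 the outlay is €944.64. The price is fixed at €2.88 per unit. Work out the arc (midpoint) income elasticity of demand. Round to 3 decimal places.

1.228

With a constant price, Q₁ = 1364.83/2.88 = 473.899 and Q₂ = 944.64/2.88 = 328.000 (equivalently, work directly with expenditure since P cancels).
Midpoint %ΔQ = (944.64 − 1364.83)/1154.73 = -0.36388; midpoint %ΔI = (5000 − 6740)/5870 = -0.29642.
η = -0.36388 / -0.29642 = 1.228.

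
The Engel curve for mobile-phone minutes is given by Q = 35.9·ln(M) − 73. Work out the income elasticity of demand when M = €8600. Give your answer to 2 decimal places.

At M = 8600: Q = 252.237.
dQ/dM = 35.9/M = 0.00417442 at this income.
η = (dQ/dM)·(M/Q) = 0.00417442 × (8600/252.237) = 0.14.

0.14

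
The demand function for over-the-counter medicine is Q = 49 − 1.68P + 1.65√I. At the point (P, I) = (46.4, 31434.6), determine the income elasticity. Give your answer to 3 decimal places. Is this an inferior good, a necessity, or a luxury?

0.555 (necessity)

At P = 46.4, I = 31434.6: Q = 263.590.
Holding P constant, ∂Q/∂I = 1.65/(2√I) = 0.00465318.
η_I = (∂Q/∂I)·(I/Q) = 0.00465318 × (31434.6/263.590) = 0.555.
Since 0 < η < 1, this is a necessity.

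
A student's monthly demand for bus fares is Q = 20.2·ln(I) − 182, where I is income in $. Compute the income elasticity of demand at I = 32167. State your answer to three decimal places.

0.731

At I = 32167: Q = 27.650.
dQ/dI = 20.2/I = 0.000627973 at this income.
η = (dQ/dI)·(I/Q) = 0.000627973 × (32167/27.650) = 0.731.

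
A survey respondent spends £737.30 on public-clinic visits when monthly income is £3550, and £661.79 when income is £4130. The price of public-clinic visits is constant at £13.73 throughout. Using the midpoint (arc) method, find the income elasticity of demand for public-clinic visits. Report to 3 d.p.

With a constant price, Q₁ = 737.30/13.73 = 53.700 and Q₂ = 661.79/13.73 = 48.200 (equivalently, work directly with expenditure since P cancels).
Midpoint %ΔQ = (661.79 − 737.30)/699.55 = -0.10794; midpoint %ΔI = (4130 − 3550)/3840 = 0.15104.
η = -0.10794 / 0.15104 = -0.715.

-0.715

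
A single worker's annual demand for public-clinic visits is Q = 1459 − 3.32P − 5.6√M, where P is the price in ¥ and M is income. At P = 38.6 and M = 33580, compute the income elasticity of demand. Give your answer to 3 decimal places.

At P = 38.6, M = 33580: Q = 304.657.
Holding P constant, ∂Q/∂M = -5.6/(2√M) = -0.0152798.
η_M = (∂Q/∂M)·(M/Q) = -0.0152798 × (33580/304.657) = -1.684.

-1.684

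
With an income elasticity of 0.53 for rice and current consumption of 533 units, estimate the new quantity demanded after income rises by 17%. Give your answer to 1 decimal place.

%ΔQ ≈ η × %ΔI = 0.53 × 17% = 9.01%.
New Q ≈ 533 × (1 + 0.0901) = 581.0.

581.0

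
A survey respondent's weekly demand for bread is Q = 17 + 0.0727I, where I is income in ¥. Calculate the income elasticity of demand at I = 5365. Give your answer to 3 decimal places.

At I = 5365: Q = 407.036.
dQ/dI = 0.0727.
η = (dQ/dI)·(I/Q) = 0.0727 × (5365/407.036) = 0.958.

0.958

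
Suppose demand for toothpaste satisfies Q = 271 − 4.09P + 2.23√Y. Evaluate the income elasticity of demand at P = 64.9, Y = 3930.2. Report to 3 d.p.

At P = 64.9, Y = 3930.2: Q = 145.361.
Holding P constant, ∂Q/∂Y = 2.23/(2√Y) = 0.0177856.
η_Y = (∂Q/∂Y)·(Y/Q) = 0.0177856 × (3930.2/145.361) = 0.481.

0.481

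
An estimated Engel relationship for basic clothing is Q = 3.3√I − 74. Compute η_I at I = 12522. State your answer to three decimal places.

At I = 12522: Q = 295.276.
dQ/dI = 3.3/(2√I) = 0.0147451 at this income.
η = (dQ/dI)·(I/Q) = 0.0147451 × (12522/295.276) = 0.625.

0.625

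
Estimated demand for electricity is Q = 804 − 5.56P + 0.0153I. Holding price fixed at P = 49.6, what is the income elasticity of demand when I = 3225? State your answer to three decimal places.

At P = 49.6, I = 3225: Q = 577.566.
Holding P constant, ∂Q/∂I = 0.0153.
η_I = (∂Q/∂I)·(I/Q) = 0.0153 × (3225/577.566) = 0.085.

0.085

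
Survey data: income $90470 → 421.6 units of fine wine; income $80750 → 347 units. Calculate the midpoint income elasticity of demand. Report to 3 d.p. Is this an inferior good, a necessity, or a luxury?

ΔQ = 347 − 421.6 = -74.6; midpoint Q̄ = (421.6 + 347)/2 = 384.3.
ΔI = 80750 − 90470 = -9720; midpoint Ī = (90470 + 80750)/2 = 85610.
η = (ΔQ/Q̄) ÷ (ΔI/Ī) = (-74.6/384.3) ÷ (-9720/85610) = 1.710.
η > 1 ⇒ luxury.

1.710 (luxury)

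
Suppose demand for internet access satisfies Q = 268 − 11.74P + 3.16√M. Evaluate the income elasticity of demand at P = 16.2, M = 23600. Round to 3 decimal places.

0.431

At P = 16.2, M = 23600: Q = 563.260.
Holding P constant, ∂Q/∂M = 3.16/(2√M) = 0.0102849.
η_M = (∂Q/∂M)·(M/Q) = 0.0102849 × (23600/563.260) = 0.431.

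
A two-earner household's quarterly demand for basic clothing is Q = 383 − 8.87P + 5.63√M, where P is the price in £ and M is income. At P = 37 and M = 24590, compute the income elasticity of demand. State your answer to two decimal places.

0.47

At P = 37, M = 24590: Q = 937.661.
Holding P constant, ∂Q/∂M = 5.63/(2√M) = 0.0179514.
η_M = (∂Q/∂M)·(M/Q) = 0.0179514 × (24590/937.661) = 0.47.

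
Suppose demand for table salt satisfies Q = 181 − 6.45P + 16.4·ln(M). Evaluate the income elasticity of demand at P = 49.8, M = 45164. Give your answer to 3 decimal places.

0.461

At P = 49.8, M = 45164: Q = 35.566.
Holding P constant, ∂Q/∂M = 16.4/M = 0.000363121.
η_M = (∂Q/∂M)·(M/Q) = 0.000363121 × (45164/35.566) = 0.461.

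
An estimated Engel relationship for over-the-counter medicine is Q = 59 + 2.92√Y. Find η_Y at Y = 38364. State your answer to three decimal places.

0.453

At Y = 38364: Q = 630.933.
dQ/dY = 2.92/(2√Y) = 0.00745403 at this income.
η = (dQ/dY)·(Y/Q) = 0.00745403 × (38364/630.933) = 0.453.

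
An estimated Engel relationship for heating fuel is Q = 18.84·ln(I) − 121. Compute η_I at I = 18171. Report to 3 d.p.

At I = 18171: Q = 63.775.
dQ/dI = 18.84/I = 0.00103682 at this income.
η = (dQ/dI)·(I/Q) = 0.00103682 × (18171/63.775) = 0.295.

0.295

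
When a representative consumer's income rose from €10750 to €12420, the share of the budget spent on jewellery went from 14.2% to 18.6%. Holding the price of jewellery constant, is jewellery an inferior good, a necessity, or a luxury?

The budget share rises as income rises, so η > 1.

luxury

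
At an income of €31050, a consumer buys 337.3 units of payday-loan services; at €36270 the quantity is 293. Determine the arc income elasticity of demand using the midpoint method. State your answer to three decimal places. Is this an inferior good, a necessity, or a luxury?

-0.906 (inferior good)

ΔQ = 293 − 337.3 = -44.3; midpoint Q̄ = (337.3 + 293)/2 = 315.15.
ΔI = 36270 − 31050 = 5220; midpoint Ī = (31050 + 36270)/2 = 33660.
η = (ΔQ/Q̄) ÷ (ΔI/Ī) = (-44.3/315.15) ÷ (5220/33660) = -0.906.
η < 0 ⇒ inferior good.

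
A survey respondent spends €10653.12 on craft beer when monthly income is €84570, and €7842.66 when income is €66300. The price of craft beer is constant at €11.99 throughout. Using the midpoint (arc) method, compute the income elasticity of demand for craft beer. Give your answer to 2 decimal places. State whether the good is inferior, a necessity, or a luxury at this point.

With a constant price, Q₁ = 10653.12/11.99 = 888.500 and Q₂ = 7842.66/11.99 = 654.100 (equivalently, work directly with expenditure since P cancels).
Midpoint %ΔQ = (7842.66 − 10653.12)/9247.89 = -0.30390; midpoint %ΔI = (66300 − 84570)/75435 = -0.24220.
η = -0.30390 / -0.24220 = 1.25.
η > 1 ⇒ luxury.

1.25 (luxury)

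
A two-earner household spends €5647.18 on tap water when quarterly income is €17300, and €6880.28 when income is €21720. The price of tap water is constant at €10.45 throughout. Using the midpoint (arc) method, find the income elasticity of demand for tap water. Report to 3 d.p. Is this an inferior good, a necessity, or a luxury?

With a constant price, Q₁ = 5647.18/10.45 = 540.400 and Q₂ = 6880.28/10.45 = 658.400 (equivalently, work directly with expenditure since P cancels).
Midpoint %ΔQ = (6880.28 − 5647.18)/6263.73 = 0.19686; midpoint %ΔI = (21720 − 17300)/19510 = 0.22655.
η = 0.19686 / 0.22655 = 0.869.
0 < η < 1 ⇒ necessity.

0.869 (necessity)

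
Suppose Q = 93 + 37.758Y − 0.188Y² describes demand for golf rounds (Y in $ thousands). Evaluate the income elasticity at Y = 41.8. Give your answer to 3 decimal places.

0.686

At Y = 41.8: Q = 1342.8033.
dQ/dY = 37.758 − 0.376Y = 22.04120.
η = (dQ/dY)·(Y/Q) = 22.04120 × (41.8/1342.8033) = 0.686.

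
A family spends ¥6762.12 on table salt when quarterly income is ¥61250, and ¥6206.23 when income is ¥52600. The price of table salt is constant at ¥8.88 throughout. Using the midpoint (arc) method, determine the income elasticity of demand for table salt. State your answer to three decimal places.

0.564

With a constant price, Q₁ = 6762.12/8.88 = 761.500 and Q₂ = 6206.23/8.88 = 698.900 (equivalently, work directly with expenditure since P cancels).
Midpoint %ΔQ = (6206.23 − 6762.12)/6484.17 = -0.08573; midpoint %ΔI = (52600 − 61250)/56925 = -0.15195.
η = -0.08573 / -0.15195 = 0.564.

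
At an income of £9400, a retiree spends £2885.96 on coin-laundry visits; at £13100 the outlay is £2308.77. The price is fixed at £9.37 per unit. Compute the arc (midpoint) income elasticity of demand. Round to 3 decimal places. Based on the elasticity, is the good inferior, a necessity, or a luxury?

With a constant price, Q₁ = 2885.96/9.37 = 308.000 and Q₂ = 2308.77/9.37 = 246.400 (equivalently, work directly with expenditure since P cancels).
Midpoint %ΔQ = (2308.77 − 2885.96)/2597.36 = -0.22222; midpoint %ΔI = (13100 − 9400)/11250 = 0.32889.
η = -0.22222 / 0.32889 = -0.676.
η < 0 ⇒ inferior good.

-0.676 (inferior good)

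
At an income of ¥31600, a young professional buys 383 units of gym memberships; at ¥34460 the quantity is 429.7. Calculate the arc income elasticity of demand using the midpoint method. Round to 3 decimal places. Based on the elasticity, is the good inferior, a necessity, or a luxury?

ΔQ = 429.7 − 383 = 46.7; midpoint Q̄ = (383 + 429.7)/2 = 406.35.
ΔI = 34460 − 31600 = 2860; midpoint Ī = (31600 + 34460)/2 = 33030.
η = (ΔQ/Q̄) ÷ (ΔI/Ī) = (46.7/406.35) ÷ (2860/33030) = 1.327.
η > 1 ⇒ luxury.

1.327 (luxury)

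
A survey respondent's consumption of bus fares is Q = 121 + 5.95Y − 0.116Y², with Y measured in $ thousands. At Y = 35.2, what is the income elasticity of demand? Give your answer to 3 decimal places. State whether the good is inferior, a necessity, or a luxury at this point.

At Y = 35.2: Q = 186.7114.
dQ/dY = 5.95 − 0.232Y = -2.21640.
η = (dQ/dY)·(Y/Q) = -2.21640 × (35.2/186.7114) = -0.418.
η < 0 ⇒ inferior good.

-0.418 (inferior good)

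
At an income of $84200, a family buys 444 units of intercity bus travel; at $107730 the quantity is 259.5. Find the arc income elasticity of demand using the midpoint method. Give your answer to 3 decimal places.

-2.139

ΔQ = 259.5 − 444 = -184.5; midpoint Q̄ = (444 + 259.5)/2 = 351.75.
ΔI = 107730 − 84200 = 23530; midpoint Ī = (84200 + 107730)/2 = 95965.
η = (ΔQ/Q̄) ÷ (ΔI/Ī) = (-184.5/351.75) ÷ (23530/95965) = -2.139.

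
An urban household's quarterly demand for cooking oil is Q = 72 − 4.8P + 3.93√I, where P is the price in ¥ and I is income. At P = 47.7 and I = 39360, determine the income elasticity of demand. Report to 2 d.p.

At P = 47.7, I = 39360: Q = 622.727.
Holding P constant, ∂Q/∂I = 3.93/(2√I) = 0.00990456.
η_I = (∂Q/∂I)·(I/Q) = 0.00990456 × (39360/622.727) = 0.63.

0.63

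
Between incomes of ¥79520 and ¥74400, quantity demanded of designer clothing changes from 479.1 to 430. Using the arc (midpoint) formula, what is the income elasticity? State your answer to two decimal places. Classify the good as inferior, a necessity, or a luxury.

1.62 (luxury)

ΔQ = 430 − 479.1 = -49.1; midpoint Q̄ = (479.1 + 430)/2 = 454.55.
ΔI = 74400 − 79520 = -5120; midpoint Ī = (79520 + 74400)/2 = 76960.
η = (ΔQ/Q̄) ÷ (ΔI/Ī) = (-49.1/454.55) ÷ (-5120/76960) = 1.62.
η > 1 ⇒ luxury.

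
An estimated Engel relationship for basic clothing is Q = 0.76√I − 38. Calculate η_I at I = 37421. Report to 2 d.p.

At I = 37421: Q = 109.018.
dQ/dI = 0.76/(2√I) = 0.00196438 at this income.
η = (dQ/dI)·(I/Q) = 0.00196438 × (37421/109.018) = 0.67.

0.67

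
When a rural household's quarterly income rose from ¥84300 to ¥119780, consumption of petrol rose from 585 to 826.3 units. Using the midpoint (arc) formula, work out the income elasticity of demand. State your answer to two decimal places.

ΔQ = 826.3 − 585 = 241.3; midpoint Q̄ = (585 + 826.3)/2 = 705.65.
ΔI = 119780 − 84300 = 35480; midpoint Ī = (84300 + 119780)/2 = 102040.
η = (ΔQ/Q̄) ÷ (ΔI/Ī) = (241.3/705.65) ÷ (35480/102040) = 0.98.

0.98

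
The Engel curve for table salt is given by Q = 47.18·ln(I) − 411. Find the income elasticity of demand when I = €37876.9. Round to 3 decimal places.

0.546

At I = 37876.9: Q = 86.376.
dQ/dI = 47.18/I = 0.00124561 at this income.
η = (dQ/dI)·(I/Q) = 0.00124561 × (37876.9/86.376) = 0.546.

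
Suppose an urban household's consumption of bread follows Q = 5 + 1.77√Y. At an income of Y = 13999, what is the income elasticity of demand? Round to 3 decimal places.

At Y = 13999: Q = 214.422.
dQ/dY = 1.77/(2√Y) = 0.00747988 at this income.
η = (dQ/dY)·(Y/Q) = 0.00747988 × (13999/214.422) = 0.488.

0.488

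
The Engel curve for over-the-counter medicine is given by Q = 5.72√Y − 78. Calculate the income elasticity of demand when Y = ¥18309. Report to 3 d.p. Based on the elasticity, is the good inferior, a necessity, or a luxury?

0.556 (necessity)

At Y = 18309: Q = 695.978.
dQ/dY = 5.72/(2√Y) = 0.0211365 at this income.
η = (dQ/dY)·(Y/Q) = 0.0211365 × (18309/695.978) = 0.556.
Since 0 < η < 1, the good is a necessity.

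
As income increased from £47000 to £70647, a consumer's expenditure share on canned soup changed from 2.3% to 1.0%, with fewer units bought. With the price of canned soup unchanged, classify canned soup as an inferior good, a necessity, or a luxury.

inferior good

Quantity demanded falls as income rises, so η < 0.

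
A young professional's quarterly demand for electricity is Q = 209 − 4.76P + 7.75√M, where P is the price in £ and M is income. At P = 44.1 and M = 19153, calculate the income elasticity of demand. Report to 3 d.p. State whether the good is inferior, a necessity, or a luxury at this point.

At P = 44.1, M = 19153: Q = 1071.640.
Holding P constant, ∂Q/∂M = 7.75/(2√M) = 0.0279997.
η_M = (∂Q/∂M)·(M/Q) = 0.0279997 × (19153/1071.640) = 0.500.
Since 0 < η < 1, this is a necessity.

0.500 (necessity)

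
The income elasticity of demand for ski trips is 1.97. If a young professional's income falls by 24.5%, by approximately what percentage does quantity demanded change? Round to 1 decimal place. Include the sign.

%ΔQ ≈ η × %ΔI = 1.97 × (-24.5%) = -48.3%.

-48.3%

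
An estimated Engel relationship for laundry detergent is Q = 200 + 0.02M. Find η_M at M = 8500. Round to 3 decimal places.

0.459

At M = 8500: Q = 370.000.
dQ/dM = 0.02.
η = (dQ/dM)·(M/Q) = 0.02 × (8500/370.000) = 0.459.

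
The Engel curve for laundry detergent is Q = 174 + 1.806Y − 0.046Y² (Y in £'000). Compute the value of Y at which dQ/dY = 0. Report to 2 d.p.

19.63

dQ/dY = 1.806 − 0.092Y.
The good is inferior where dQ/dY < 0. Setting dQ/dY = 0 gives Y = 1.806 / 0.092 = 19.63.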